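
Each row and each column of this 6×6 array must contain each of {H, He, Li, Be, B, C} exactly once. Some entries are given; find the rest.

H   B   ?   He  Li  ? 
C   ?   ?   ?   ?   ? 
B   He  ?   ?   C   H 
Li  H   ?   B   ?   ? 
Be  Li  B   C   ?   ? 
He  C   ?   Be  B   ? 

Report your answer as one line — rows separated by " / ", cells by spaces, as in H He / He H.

H B C He Li Be / C Be Li H He B / B He Be Li C H / Li H He B Be C / Be Li B C H He / He C H Be B Li

At row 2, column 2: row 2 has {C}; column 2 has {H,He,Li,B,C}; that leaves Be.
At row 3, column 4: row 3 has {H,He,B,C}; column 4 has {He,Be,B,C}; that leaves Li.
At row 5, column 6: row 5 has {Li,Be,B,C}; column 6 has {H}; that leaves He.
At row 6, column 6: row 6 has {He,Be,B,C}; column 6 has {H,He}; that leaves Li.
At row 2, column 4: row 2 has {Be,C}; column 4 has {He,Li,Be,B,C}; that leaves H.
At row 2, column 5: row 2 has {H,Be,C}; column 5 has {Li,B,C}; that leaves He.
At row 2, column 6: row 2 has {H,He,Be,C}; column 6 has {H,He,Li}; that leaves B.
At row 3, column 3: row 3 has {H,He,Li,B,C}; column 3 has {B}; that leaves Be.
At row 4, column 5: row 4 has {H,Li,B}; column 5 has {He,Li,B,C}; that leaves Be.
At row 4, column 6: row 4 has {H,Li,Be,B}; column 6 has {H,He,Li,B}; that leaves C.
At row 5, column 5: row 5 has {He,Li,Be,B,C}; column 5 has {He,Li,Be,B,C}; that leaves H.
At row 6, column 3: row 6 has {He,Li,Be,B,C}; column 3 has {Be,B}; that leaves H.
At row 1, column 3: row 1 has {H,He,Li,B}; column 3 has {H,Be,B}; that leaves C.
At row 1, column 6: row 1 has {H,He,Li,B,C}; column 6 has {H,He,Li,B,C}; that leaves Be.
At row 2, column 3: row 2 has {H,He,Be,B,C}; column 3 has {H,Be,B,C}; that leaves Li.
At row 4, column 3: row 4 has {H,Li,Be,B,C}; column 3 has {H,Li,Be,B,C}; that leaves He.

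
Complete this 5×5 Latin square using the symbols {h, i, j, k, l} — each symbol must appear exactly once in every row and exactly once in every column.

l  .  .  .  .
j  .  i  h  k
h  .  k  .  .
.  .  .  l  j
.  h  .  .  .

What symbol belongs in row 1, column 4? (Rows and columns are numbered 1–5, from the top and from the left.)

k

Cell (r2,c2): row 2 has {h,i,j,k}; column 2 has {h} → l.
Cell (r4,c3): row 4 has {j,l}; column 3 has {i,k} → h.
Cell (r1,c3): row 1 has {l}; column 3 has {h,i,k} → j.
Cell (r5,c3): row 5 has {h}; column 3 has {h,i,j,k} → l.
Cell (r5,c5): row 5 has {h,l}; column 5 has {j,k} → i.
Cell (r1,c5): row 1 has {j,l}; column 5 has {i,j,k} → h.
Cell (r3,c5): row 3 has {h,k}; column 5 has {h,i,j,k} → l.
Cell (r5,c1): row 5 has {h,i,l}; column 1 has {h,j,l} → k.
Cell (r5,c4): row 5 has {h,i,k,l}; column 4 has {h,l} → j.
Cell (r3,c4): row 3 has {h,k,l}; column 4 has {h,j,l} → i.
Cell (r4,c1): row 4 has {h,j,l}; column 1 has {h,j,k,l} → i.
Cell (r4,c2): row 4 has {h,i,j,l}; column 2 has {h,l} → k.
Cell (r1,c2): row 1 has {h,j,l}; column 2 has {h,k,l} → i.
Cell (r1,c4): row 1 has {h,i,j,l}; column 4 has {h,i,j,l} → k.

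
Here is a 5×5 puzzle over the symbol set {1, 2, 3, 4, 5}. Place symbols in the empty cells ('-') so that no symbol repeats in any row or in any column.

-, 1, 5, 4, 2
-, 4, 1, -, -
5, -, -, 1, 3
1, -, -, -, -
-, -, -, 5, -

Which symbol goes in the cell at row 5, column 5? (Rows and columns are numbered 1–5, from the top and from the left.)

1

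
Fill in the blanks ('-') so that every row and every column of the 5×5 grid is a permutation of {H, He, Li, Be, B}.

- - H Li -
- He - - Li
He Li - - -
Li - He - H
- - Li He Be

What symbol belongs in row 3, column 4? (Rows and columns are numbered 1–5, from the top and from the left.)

(r3,c5) = B
(r1,c5) = He
(r3,c3) = Be
(r3,c4) = H

H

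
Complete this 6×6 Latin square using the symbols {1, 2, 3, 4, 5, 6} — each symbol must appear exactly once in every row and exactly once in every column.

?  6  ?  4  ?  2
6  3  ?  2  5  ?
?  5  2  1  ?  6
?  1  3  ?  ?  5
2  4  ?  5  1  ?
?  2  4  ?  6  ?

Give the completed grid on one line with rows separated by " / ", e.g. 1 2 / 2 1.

1 6 5 4 3 2 / 6 3 1 2 5 4 / 3 5 2 1 4 6 / 4 1 3 6 2 5 / 2 4 6 5 1 3 / 5 2 4 3 6 1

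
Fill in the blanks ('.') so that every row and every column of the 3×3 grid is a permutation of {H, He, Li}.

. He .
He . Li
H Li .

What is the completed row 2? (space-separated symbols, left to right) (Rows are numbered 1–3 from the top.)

At row 1, column 1: row 1 has {He}; column 1 has {H,He}; that leaves Li.
At row 1, column 3: row 1 has {He,Li}; column 3 has {Li}; that leaves H.
At row 2, column 2: row 2 has {He,Li}; column 2 has {He,Li}; that leaves H.

He H Li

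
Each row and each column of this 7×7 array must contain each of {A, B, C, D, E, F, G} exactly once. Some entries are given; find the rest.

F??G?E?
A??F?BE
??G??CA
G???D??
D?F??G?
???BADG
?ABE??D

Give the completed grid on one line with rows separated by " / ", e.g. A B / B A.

F D A G B E C / A G D F C B E / B E G D F C A / G B E C D A F / D C F A E G B / E F C B A D G / C A B E G F D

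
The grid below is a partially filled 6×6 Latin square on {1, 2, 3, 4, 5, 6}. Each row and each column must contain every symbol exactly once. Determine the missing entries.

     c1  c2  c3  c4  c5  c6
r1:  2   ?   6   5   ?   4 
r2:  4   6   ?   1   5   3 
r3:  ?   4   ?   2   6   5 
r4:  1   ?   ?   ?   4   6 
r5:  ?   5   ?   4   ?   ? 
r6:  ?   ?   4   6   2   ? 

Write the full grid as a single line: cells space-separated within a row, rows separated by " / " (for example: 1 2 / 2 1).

(r2,c3): row 2 has {1,3,4,5,6}; column 3 has {4,6}, so it must be 2.
(r3,c1): row 3 has {2,4,5,6}; column 1 has {1,2,4}, so it must be 3.
(r3,c3): row 3 has {2,3,4,5,6}; column 3 has {2,4,6}, so it must be 1.
(r4,c4): row 4 has {1,4,6}; column 4 has {1,2,4,5,6}, so it must be 3.
(r5,c1): row 5 has {4,5}; column 1 has {1,2,3,4}, so it must be 6.
(r5,c3): row 5 has {4,5,6}; column 3 has {1,2,4,6}, so it must be 3.
(r5,c5): row 5 has {3,4,5,6}; column 5 has {2,4,5,6}, so it must be 1.
(r5,c6): row 5 has {1,3,4,5,6}; column 6 has {3,4,5,6}, so it must be 2.
(r6,c1): row 6 has {2,4,6}; column 1 has {1,2,3,4,6}, so it must be 5.
(r6,c6): row 6 has {2,4,5,6}; column 6 has {2,3,4,5,6}, so it must be 1.
(r1,c5): row 1 has {2,4,5,6}; column 5 has {1,2,4,5,6}, so it must be 3.
(r4,c2): row 4 has {1,3,4,6}; column 2 has {4,5,6}, so it must be 2.
(r4,c3): row 4 has {1,2,3,4,6}; column 3 has {1,2,3,4,6}, so it must be 5.
(r6,c2): row 6 has {1,2,4,5,6}; column 2 has {2,4,5,6}, so it must be 3.
(r1,c2): row 1 has {2,3,4,5,6}; column 2 has {2,3,4,5,6}, so it must be 1.

2 1 6 5 3 4 / 4 6 2 1 5 3 / 3 4 1 2 6 5 / 1 2 5 3 4 6 / 6 5 3 4 1 2 / 5 3 4 6 2 1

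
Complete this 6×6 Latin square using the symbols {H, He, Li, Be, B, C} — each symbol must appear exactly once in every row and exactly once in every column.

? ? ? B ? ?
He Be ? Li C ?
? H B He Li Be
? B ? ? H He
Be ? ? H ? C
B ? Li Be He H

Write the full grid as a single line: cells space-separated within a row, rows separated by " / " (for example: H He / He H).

H He C B Be Li / He Be H Li C B / C H B He Li Be / Li B Be C H He / Be Li He H B C / B C Li Be He H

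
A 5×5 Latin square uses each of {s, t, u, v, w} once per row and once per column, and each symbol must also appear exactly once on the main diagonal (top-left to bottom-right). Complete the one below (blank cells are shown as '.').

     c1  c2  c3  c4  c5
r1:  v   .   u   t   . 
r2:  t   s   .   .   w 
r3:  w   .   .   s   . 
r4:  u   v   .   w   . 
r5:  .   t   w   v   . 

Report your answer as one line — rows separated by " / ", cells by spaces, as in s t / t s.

v w u t s / t s v u w / w u t s v / u v s w t / s t w v u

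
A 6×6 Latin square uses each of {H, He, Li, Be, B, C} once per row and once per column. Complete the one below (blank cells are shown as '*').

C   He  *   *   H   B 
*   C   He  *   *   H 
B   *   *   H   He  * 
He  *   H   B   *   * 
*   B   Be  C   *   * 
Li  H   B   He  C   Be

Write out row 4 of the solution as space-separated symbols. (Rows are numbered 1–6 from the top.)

At row 1, column 3: row 1 has {H,He,B,C}; column 3 has {H,He,Be,B}; that leaves Li.
At row 1, column 4: row 1 has {H,He,Li,B,C}; column 4 has {H,He,B,C}; that leaves Be.
At row 2, column 1: row 2 has {H,He,C}; column 1 has {He,Li,B,C}; that leaves Be.
At row 2, column 4: row 2 has {H,He,Be,C}; column 4 has {H,He,Be,B,C}; that leaves Li.
At row 2, column 5: row 2 has {H,He,Li,Be,C}; column 5 has {H,He,C}; that leaves B.
At row 3, column 3: row 3 has {H,He,B}; column 3 has {H,He,Li,Be,B}; that leaves C.
At row 3, column 6: row 3 has {H,He,B,C}; column 6 has {H,Be,B}; that leaves Li.
At row 4, column 6: row 4 has {H,He,B}; column 6 has {H,Li,Be,B}; that leaves C.
At row 5, column 1: row 5 has {Be,B,C}; column 1 has {He,Li,Be,B,C}; that leaves H.
At row 5, column 5: row 5 has {H,Be,B,C}; column 5 has {H,He,B,C}; that leaves Li.
At row 5, column 6: row 5 has {H,Li,Be,B,C}; column 6 has {H,Li,Be,B,C}; that leaves He.
At row 3, column 2: row 3 has {H,He,Li,B,C}; column 2 has {H,He,B,C}; that leaves Be.
At row 4, column 2: row 4 has {H,He,B,C}; column 2 has {H,He,Be,B,C}; that leaves Li.
At row 4, column 5: row 4 has {H,He,Li,B,C}; column 5 has {H,He,Li,B,C}; that leaves Be.

He Li H B Be C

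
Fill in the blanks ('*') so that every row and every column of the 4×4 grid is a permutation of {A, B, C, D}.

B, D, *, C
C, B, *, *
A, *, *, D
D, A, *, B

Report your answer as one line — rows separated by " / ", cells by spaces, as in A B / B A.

B D A C / C B D A / A C B D / D A C B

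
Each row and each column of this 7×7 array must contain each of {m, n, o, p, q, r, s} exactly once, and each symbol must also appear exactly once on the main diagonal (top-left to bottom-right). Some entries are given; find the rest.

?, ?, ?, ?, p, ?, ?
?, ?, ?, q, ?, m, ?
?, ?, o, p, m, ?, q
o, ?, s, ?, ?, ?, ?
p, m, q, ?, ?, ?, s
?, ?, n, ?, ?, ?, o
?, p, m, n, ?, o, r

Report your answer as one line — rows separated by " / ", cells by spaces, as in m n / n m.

q o r s p n m / r s p q o m n / n r o p m s q / o n s m r q p / p m q o n r s / m q n r s p o / s p m n q o r

(r1,c3): row 1 has {p}; column 3 has {m,n,o,q,s}, so it must be r.
(r2,c3): row 2 has {m,q}; column 3 has {m,n,o,q,r,s}, so it must be p.
(r2,c7): row 2 has {m,p,q}; column 7 has {o,q,r,s}, so it must be n.
(r4,c4): row 4 has {o,s}; column 4 has {n,p,q}; the diagonal has {o,r}, so it must be m.
(r4,c7): row 4 has {m,o,s}; column 7 has {n,o,q,r,s}, so it must be p.
(r5,c5): row 5 has {m,p,q,s}; column 5 has {m,p}; the diagonal has {m,o,r}, so it must be n.
(r5,c6): row 5 has {m,n,p,q,s}; column 6 has {m,o}, so it must be r.
(r1,c7): row 1 has {p,r}; column 7 has {n,o,p,q,r,s}, so it must be m.
(r2,c2): row 2 has {m,n,p,q}; column 2 has {m,p}; the diagonal has {m,n,o,r}, so it must be s.
(r5,c4): row 5 has {m,n,p,q,r,s}; column 4 has {m,n,p,q}, so it must be o.
(r1,c1): row 1 has {m,p,r}; column 1 has {o,p}; the diagonal has {m,n,o,r,s}, so it must be q.
(r1,c4): row 1 has {m,p,q,r}; column 4 has {m,n,o,p,q}, so it must be s.
(r1,c6): row 1 has {m,p,q,r,s}; column 6 has {m,o,r}, so it must be n.
(r2,c1): row 2 has {m,n,p,q,s}; column 1 has {o,p,q}, so it must be r.
(r2,c5): row 2 has {m,n,p,q,r,s}; column 5 has {m,n,p}, so it must be o.
(r3,c6): row 3 has {m,o,p,q}; column 6 has {m,n,o,r}, so it must be s.
(r4,c6): row 4 has {m,o,p,s}; column 6 has {m,n,o,r,s}, so it must be q.
(r6,c4): row 6 has {n,o}; column 4 has {m,n,o,p,q,s}, so it must be r.
(r6,c6): row 6 has {n,o,r}; column 6 has {m,n,o,q,r,s}; the diagonal has {m,n,o,q,r,s}, so it must be p.
(r7,c1): row 7 has {m,n,o,p,r}; column 1 has {o,p,q,r}, so it must be s.
(r7,c5): row 7 has {m,n,o,p,r,s}; column 5 has {m,n,o,p}, so it must be q.
(r1,c2): row 1 has {m,n,p,q,r,s}; column 2 has {m,p,s}, so it must be o.
(r3,c1): row 3 has {m,o,p,q,s}; column 1 has {o,p,q,r,s}, so it must be n.
(r3,c2): row 3 has {m,n,o,p,q,s}; column 2 has {m,o,p,s}, so it must be r.
(r4,c2): row 4 has {m,o,p,q,s}; column 2 has {m,o,p,r,s}, so it must be n.
(r4,c5): row 4 has {m,n,o,p,q,s}; column 5 has {m,n,o,p,q}, so it must be r.
(r6,c1): row 6 has {n,o,p,r}; column 1 has {n,o,p,q,r,s}, so it must be m.
(r6,c2): row 6 has {m,n,o,p,r}; column 2 has {m,n,o,p,r,s}, so it must be q.
(r6,c5): row 6 has {m,n,o,p,q,r}; column 5 has {m,n,o,p,q,r}, so it must be s.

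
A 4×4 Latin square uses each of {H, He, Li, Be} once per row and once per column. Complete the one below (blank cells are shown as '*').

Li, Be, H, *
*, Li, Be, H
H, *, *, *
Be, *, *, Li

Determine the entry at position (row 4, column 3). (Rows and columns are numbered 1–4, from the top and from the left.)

He

At row 1, column 4: row 1 has {H,Li,Be}; column 4 has {H,Li}; that leaves He.
At row 2, column 1: row 2 has {H,Li,Be}; column 1 has {H,Li,Be}; that leaves He.
At row 3, column 2: row 3 has {H}; column 2 has {Li,Be}; that leaves He.
At row 3, column 3: row 3 has {H,He}; column 3 has {H,Be}; that leaves Li.
At row 3, column 4: row 3 has {H,He,Li}; column 4 has {H,He,Li}; that leaves Be.
At row 4, column 2: row 4 has {Li,Be}; column 2 has {He,Li,Be}; that leaves H.
At row 4, column 3: row 4 has {H,Li,Be}; column 3 has {H,Li,Be}; that leaves He.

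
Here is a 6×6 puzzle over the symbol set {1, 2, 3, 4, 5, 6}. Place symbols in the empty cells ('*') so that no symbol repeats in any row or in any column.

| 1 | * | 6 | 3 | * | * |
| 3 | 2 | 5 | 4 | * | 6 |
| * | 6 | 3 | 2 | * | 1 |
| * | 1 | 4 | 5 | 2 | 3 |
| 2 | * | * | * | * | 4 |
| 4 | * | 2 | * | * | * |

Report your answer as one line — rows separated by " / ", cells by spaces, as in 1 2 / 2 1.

(r2,c5) = 1
(r3,c1) = 5
(r3,c5) = 4
(r4,c1) = 6
(r5,c3) = 1
(r5,c4) = 6
(r6,c4) = 1
(r6,c6) = 5
(r1,c5) = 5
(r1,c6) = 2
(r5,c5) = 3
(r6,c2) = 3
(r6,c5) = 6
(r1,c2) = 4
(r5,c2) = 5

1 4 6 3 5 2 / 3 2 5 4 1 6 / 5 6 3 2 4 1 / 6 1 4 5 2 3 / 2 5 1 6 3 4 / 4 3 2 1 6 5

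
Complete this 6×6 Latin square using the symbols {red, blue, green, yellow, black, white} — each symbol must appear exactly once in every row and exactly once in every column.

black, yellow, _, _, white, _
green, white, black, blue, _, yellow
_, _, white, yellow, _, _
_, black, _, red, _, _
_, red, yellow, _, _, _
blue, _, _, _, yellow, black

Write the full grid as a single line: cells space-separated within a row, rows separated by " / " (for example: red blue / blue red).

black yellow blue green white red / green white black blue red yellow / red blue white yellow black green / yellow black green red blue white / white red yellow black green blue / blue green red white yellow black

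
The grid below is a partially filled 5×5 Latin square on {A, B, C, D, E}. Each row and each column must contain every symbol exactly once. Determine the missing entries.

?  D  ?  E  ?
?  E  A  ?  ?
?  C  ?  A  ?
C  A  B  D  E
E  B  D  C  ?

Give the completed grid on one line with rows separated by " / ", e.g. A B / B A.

A D C E B / D E A B C / B C E A D / C A B D E / E B D C A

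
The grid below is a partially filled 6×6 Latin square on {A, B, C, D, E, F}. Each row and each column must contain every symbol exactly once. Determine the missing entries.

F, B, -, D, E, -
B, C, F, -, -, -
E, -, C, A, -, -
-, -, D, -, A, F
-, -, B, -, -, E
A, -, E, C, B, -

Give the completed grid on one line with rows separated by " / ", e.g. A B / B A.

F B A D E C / B C F E D A / E D C A F B / C E D B A F / D A B F C E / A F E C B D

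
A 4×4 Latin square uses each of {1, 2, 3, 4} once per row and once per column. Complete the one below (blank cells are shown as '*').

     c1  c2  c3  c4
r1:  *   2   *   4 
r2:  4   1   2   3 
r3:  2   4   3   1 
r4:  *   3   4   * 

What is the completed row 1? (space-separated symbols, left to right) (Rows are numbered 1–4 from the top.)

3 2 1 4

(r1,c3): row 1 has {2,4}; column 3 has {2,3,4}, so it must be 1.
(r4,c1): row 4 has {3,4}; column 1 has {2,4}, so it must be 1.
(r4,c4): row 4 has {1,3,4}; column 4 has {1,3,4}, so it must be 2.
(r1,c1): row 1 has {1,2,4}; column 1 has {1,2,4}, so it must be 3.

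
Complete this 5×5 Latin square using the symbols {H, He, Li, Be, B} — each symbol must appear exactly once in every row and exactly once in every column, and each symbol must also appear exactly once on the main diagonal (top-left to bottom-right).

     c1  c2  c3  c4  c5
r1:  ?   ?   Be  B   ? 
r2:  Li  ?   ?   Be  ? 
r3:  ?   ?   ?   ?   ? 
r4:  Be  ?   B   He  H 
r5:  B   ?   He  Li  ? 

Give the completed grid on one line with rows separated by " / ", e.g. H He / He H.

H He Be B Li / Li B H Be He / He Be Li H B / Be Li B He H / B H He Li Be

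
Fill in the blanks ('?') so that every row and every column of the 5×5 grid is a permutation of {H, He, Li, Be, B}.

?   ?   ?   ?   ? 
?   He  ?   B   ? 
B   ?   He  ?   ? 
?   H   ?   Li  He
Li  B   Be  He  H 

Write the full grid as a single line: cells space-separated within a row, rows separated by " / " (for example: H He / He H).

He Li H Be B / H He Li B Be / B Be He H Li / Be H B Li He / Li B Be He H

(r4,c1) = Be
(r4,c3) = B
(r2,c1) = H
(r2,c3) = Li
(r2,c5) = Be
(r3,c5) = Li
(r1,c1) = He
(r1,c3) = H
(r1,c4) = Be
(r1,c5) = B
(r3,c2) = Be
(r3,c4) = H
(r1,c2) = Li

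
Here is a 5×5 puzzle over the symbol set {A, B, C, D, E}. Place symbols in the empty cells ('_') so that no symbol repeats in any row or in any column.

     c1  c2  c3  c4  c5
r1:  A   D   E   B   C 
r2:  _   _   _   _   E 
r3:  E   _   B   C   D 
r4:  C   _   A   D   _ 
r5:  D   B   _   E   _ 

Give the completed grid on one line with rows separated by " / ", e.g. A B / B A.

(r2,c1) = B
(r2,c4) = A
(r3,c2) = A
(r4,c2) = E
(r4,c5) = B
(r5,c3) = C
(r5,c5) = A
(r2,c2) = C
(r2,c3) = D

A D E B C / B C D A E / E A B C D / C E A D B / D B C E A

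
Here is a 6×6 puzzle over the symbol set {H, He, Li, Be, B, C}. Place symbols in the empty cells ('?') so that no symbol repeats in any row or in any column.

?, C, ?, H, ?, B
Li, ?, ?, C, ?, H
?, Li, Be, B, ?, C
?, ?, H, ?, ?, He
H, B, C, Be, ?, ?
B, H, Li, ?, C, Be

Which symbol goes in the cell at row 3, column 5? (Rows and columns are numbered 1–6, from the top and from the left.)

Cell (r1,c3): row 1 has {H,B,C}; column 3 has {H,Li,Be,C} → He.
Cell (r2,c3): row 2 has {H,Li,C}; column 3 has {H,He,Li,Be,C} → B.
Cell (r3,c1): row 3 has {Li,Be,B,C}; column 1 has {H,Li,B} → He.
Cell (r3,c5): row 3 has {He,Li,Be,B,C}; column 5 has {C} → H.

H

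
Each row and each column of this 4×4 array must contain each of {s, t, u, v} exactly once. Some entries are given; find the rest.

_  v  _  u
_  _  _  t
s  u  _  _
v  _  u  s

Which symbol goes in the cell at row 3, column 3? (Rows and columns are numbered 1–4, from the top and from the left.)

t

row 1 has {u,v}; column 1 has {s,v} — only t is left for (r1,c1).
row 1 has {t,u,v}; column 3 has {u} — only s is left for (r1,c3).
row 2 has {t}; column 1 has {s,t,v} — only u is left for (r2,c1).
row 2 has {t,u}; column 2 has {u,v} — only s is left for (r2,c2).
row 2 has {s,t,u}; column 3 has {s,u} — only v is left for (r2,c3).
row 3 has {s,u}; column 3 has {s,u,v} — only t is left for (r3,c3).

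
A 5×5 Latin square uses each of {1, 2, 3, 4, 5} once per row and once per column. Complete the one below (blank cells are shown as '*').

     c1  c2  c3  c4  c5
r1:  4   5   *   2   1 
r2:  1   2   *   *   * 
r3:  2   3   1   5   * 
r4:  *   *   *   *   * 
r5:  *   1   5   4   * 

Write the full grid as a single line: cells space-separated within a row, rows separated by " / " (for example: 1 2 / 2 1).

4 5 3 2 1 / 1 2 4 3 5 / 2 3 1 5 4 / 5 4 2 1 3 / 3 1 5 4 2

row 1 has {1,2,4,5}; column 3 has {1,5} — only 3 is left for (r1,c3).
row 2 has {1,2}; column 3 has {1,3,5} — only 4 is left for (r2,c3).
row 2 has {1,2,4}; column 4 has {2,4,5} — only 3 is left for (r2,c4).
row 2 has {1,2,3,4}; column 5 has {1} — only 5 is left for (r2,c5).
row 3 has {1,2,3,5}; column 5 has {1,5} — only 4 is left for (r3,c5).
row 4 is empty so far; column 2 has {1,2,3,5} — only 4 is left for (r4,c2).
row 4 has {4}; column 3 has {1,3,4,5} — only 2 is left for (r4,c3).
row 4 has {2,4}; column 4 has {2,3,4,5} — only 1 is left for (r4,c4).
row 4 has {1,2,4}; column 5 has {1,4,5} — only 3 is left for (r4,c5).
row 5 has {1,4,5}; column 1 has {1,2,4} — only 3 is left for (r5,c1).
row 5 has {1,3,4,5}; column 5 has {1,3,4,5} — only 2 is left for (r5,c5).
row 4 has {1,2,3,4}; column 1 has {1,2,3,4} — only 5 is left for (r4,c1).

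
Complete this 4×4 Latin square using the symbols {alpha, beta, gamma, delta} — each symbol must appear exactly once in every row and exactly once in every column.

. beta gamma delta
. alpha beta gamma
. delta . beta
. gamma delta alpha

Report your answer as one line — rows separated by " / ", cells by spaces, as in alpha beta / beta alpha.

alpha beta gamma delta / delta alpha beta gamma / gamma delta alpha beta / beta gamma delta alpha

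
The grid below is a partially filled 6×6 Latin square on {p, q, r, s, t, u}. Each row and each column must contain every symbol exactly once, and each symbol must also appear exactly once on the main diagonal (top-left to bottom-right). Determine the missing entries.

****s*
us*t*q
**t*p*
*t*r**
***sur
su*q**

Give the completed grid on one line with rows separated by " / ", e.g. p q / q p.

q r u p s t / u s p t r q / r q t u p s / p t s r q u / t p q s u r / s u r q t p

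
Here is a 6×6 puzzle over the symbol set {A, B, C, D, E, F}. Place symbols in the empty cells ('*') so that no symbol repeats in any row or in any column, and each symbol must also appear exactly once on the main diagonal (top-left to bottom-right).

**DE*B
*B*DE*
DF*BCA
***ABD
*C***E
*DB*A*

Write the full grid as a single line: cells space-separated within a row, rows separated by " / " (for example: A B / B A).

C A D E F B / A B F D E C / D F E B C A / F E C A B D / B C A F D E / E D B C A F

(r1,c2) = A
(r1,c5) = F
(r3,c3) = E
(r4,c2) = E
(r5,c4) = F
(r5,c5) = D
(r6,c4) = C
(r6,c6) = F
(r1,c1) = C
(r2,c6) = C
(r4,c1) = F
(r4,c3) = C
(r5,c3) = A
(r6,c1) = E
(r2,c1) = A
(r2,c3) = F
(r5,c1) = B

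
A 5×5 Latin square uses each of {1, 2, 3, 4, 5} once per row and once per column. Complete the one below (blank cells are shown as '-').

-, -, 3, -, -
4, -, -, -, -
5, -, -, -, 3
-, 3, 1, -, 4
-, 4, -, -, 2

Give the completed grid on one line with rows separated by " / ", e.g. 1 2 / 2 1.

1 2 3 4 5 / 4 5 2 3 1 / 5 1 4 2 3 / 2 3 1 5 4 / 3 4 5 1 2

At row 4, column 1: row 4 has {1,3,4}; column 1 has {4,5}; that leaves 2.
At row 4, column 4: row 4 has {1,2,3,4}; column 4 is empty so far; that leaves 5.
At row 5, column 3: row 5 has {2,4}; column 3 has {1,3}; that leaves 5.
At row 1, column 1: row 1 has {3}; column 1 has {2,4,5}; that leaves 1.
At row 1, column 5: row 1 has {1,3}; column 5 has {2,3,4}; that leaves 5.
At row 2, column 3: row 2 has {4}; column 3 has {1,3,5}; that leaves 2.
At row 2, column 5: row 2 has {2,4}; column 5 has {2,3,4,5}; that leaves 1.
At row 3, column 3: row 3 has {3,5}; column 3 has {1,2,3,5}; that leaves 4.
At row 5, column 1: row 5 has {2,4,5}; column 1 has {1,2,4,5}; that leaves 3.
At row 5, column 4: row 5 has {2,3,4,5}; column 4 has {5}; that leaves 1.
At row 1, column 2: row 1 has {1,3,5}; column 2 has {3,4}; that leaves 2.
At row 1, column 4: row 1 has {1,2,3,5}; column 4 has {1,5}; that leaves 4.
At row 2, column 2: row 2 has {1,2,4}; column 2 has {2,3,4}; that leaves 5.
At row 2, column 4: row 2 has {1,2,4,5}; column 4 has {1,4,5}; that leaves 3.
At row 3, column 2: row 3 has {3,4,5}; column 2 has {2,3,4,5}; that leaves 1.
At row 3, column 4: row 3 has {1,3,4,5}; column 4 has {1,3,4,5}; that leaves 2.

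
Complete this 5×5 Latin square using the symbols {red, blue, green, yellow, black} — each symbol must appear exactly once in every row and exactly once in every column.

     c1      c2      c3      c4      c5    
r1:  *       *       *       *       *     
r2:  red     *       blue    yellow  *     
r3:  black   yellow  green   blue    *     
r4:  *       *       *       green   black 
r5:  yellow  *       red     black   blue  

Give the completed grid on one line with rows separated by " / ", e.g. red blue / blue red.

Cell (r1,c4): row 1 is empty so far; column 4 has {blue,green,yellow,black} → red.
Cell (r2,c5): row 2 has {red,blue,yellow}; column 5 has {blue,black} → green.
Cell (r3,c5): row 3 has {blue,green,yellow,black}; column 5 has {blue,green,black} → red.
Cell (r4,c1): row 4 has {green,black}; column 1 has {red,yellow,black} → blue.
Cell (r4,c2): row 4 has {blue,green,black}; column 2 has {yellow} → red.
Cell (r4,c3): row 4 has {red,blue,green,black}; column 3 has {red,blue,green} → yellow.
Cell (r5,c2): row 5 has {red,blue,yellow,black}; column 2 has {red,yellow} → green.
Cell (r1,c1): row 1 has {red}; column 1 has {red,blue,yellow,black} → green.
Cell (r1,c3): row 1 has {red,green}; column 3 has {red,blue,green,yellow} → black.
Cell (r1,c5): row 1 has {red,green,black}; column 5 has {red,blue,green,black} → yellow.
Cell (r2,c2): row 2 has {red,blue,green,yellow}; column 2 has {red,green,yellow} → black.
Cell (r1,c2): row 1 has {red,green,yellow,black}; column 2 has {red,green,yellow,black} → blue.

green blue black red yellow / red black blue yellow green / black yellow green blue red / blue red yellow green black / yellow green red black blue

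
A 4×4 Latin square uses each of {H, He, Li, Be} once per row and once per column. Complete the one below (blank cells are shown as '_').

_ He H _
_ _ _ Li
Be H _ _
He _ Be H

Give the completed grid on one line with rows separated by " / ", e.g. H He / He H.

Li He H Be / H Be He Li / Be H Li He / He Li Be H

row 1 has {H,He}; column 1 has {He,Be} — only Li is left for (r1,c1).
row 1 has {H,He,Li}; column 4 has {H,Li} — only Be is left for (r1,c4).
row 2 has {Li}; column 1 has {He,Li,Be} — only H is left for (r2,c1).
row 2 has {H,Li}; column 2 has {H,He} — only Be is left for (r2,c2).
row 2 has {H,Li,Be}; column 3 has {H,Be} — only He is left for (r2,c3).
row 3 has {H,Be}; column 3 has {H,He,Be} — only Li is left for (r3,c3).
row 3 has {H,Li,Be}; column 4 has {H,Li,Be} — only He is left for (r3,c4).
row 4 has {H,He,Be}; column 2 has {H,He,Be} — only Li is left for (r4,c2).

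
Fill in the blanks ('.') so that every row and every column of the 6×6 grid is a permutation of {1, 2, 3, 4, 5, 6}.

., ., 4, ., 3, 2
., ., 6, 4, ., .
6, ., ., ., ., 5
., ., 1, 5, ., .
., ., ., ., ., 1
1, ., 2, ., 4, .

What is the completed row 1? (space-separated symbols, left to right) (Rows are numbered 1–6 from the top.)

(r1,c1) = 5
(r2,c6) = 3
(r3,c3) = 3
(r5,c3) = 5
(r6,c6) = 6
(r2,c1) = 2
(r4,c6) = 4
(r6,c4) = 3
(r4,c1) = 3
(r5,c1) = 4
(r6,c2) = 5
(r2,c2) = 1
(r2,c5) = 5
(r1,c2) = 6
(r1,c4) = 1

5 6 4 1 3 2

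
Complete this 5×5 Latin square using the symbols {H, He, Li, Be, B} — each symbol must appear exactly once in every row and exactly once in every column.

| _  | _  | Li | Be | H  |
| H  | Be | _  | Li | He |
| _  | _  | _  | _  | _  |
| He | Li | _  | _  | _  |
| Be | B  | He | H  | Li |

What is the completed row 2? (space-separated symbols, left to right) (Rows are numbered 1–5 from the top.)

At row 1, column 1: row 1 has {H,Li,Be}; column 1 has {H,He,Be}; that leaves B.
At row 1, column 2: row 1 has {H,Li,Be,B}; column 2 has {Li,Be,B}; that leaves He.
At row 2, column 3: row 2 has {H,He,Li,Be}; column 3 has {He,Li}; that leaves B.

H Be B Li He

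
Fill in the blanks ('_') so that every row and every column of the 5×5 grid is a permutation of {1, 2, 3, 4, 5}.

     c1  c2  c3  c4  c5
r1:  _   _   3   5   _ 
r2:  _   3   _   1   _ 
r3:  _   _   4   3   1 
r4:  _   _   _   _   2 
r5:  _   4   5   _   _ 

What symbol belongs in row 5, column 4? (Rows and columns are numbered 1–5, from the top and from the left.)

2

(r1,c5) = 4
(r2,c3) = 2
(r2,c5) = 5
(r4,c3) = 1
(r4,c4) = 4
(r5,c4) = 2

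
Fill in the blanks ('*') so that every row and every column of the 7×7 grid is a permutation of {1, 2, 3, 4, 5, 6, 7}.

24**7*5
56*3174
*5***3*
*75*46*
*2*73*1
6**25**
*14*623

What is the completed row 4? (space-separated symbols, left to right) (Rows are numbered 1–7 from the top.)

(r1,c6) = 1
(r2,c3) = 2
(r3,c5) = 2
(r4,c4) = 1
(r4,c7) = 2
(r5,c1) = 4
(r5,c3) = 6
(r5,c6) = 5
(r6,c2) = 3
(r6,c6) = 4
(r6,c7) = 7
(r7,c1) = 7
(r7,c4) = 5
(r1,c3) = 3
(r1,c4) = 6
(r3,c1) = 1
(r3,c3) = 7
(r3,c4) = 4
(r3,c7) = 6
(r4,c1) = 3

3 7 5 1 4 6 2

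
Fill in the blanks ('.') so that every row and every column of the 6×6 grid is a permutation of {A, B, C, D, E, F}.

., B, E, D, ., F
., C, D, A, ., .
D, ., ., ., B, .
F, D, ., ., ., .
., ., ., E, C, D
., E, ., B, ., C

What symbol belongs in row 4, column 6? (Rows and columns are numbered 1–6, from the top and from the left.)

A

At row 1, column 5: row 1 has {B,D,E,F}; column 5 has {B,C}; that leaves A.
At row 4, column 4: row 4 has {D,F}; column 4 has {A,B,D,E}; that leaves C.
At row 4, column 5: row 4 has {C,D,F}; column 5 has {A,B,C}; that leaves E.
At row 6, column 1: row 6 has {B,C,E}; column 1 has {D,F}; that leaves A.
At row 6, column 3: row 6 has {A,B,C,E}; column 3 has {D,E}; that leaves F.
At row 6, column 5: row 6 has {A,B,C,E,F}; column 5 has {A,B,C,E}; that leaves D.
At row 1, column 1: row 1 has {A,B,D,E,F}; column 1 has {A,D,F}; that leaves C.
At row 2, column 5: row 2 has {A,C,D}; column 5 has {A,B,C,D,E}; that leaves F.
At row 3, column 4: row 3 has {B,D}; column 4 has {A,B,C,D,E}; that leaves F.
At row 5, column 1: row 5 has {C,D,E}; column 1 has {A,C,D,F}; that leaves B.
At row 5, column 3: row 5 has {B,C,D,E}; column 3 has {D,E,F}; that leaves A.
At row 2, column 1: row 2 has {A,C,D,F}; column 1 has {A,B,C,D,F}; that leaves E.
At row 2, column 6: row 2 has {A,C,D,E,F}; column 6 has {C,D,F}; that leaves B.
At row 3, column 2: row 3 has {B,D,F}; column 2 has {B,C,D,E}; that leaves A.
At row 3, column 3: row 3 has {A,B,D,F}; column 3 has {A,D,E,F}; that leaves C.
At row 3, column 6: row 3 has {A,B,C,D,F}; column 6 has {B,C,D,F}; that leaves E.
At row 4, column 3: row 4 has {C,D,E,F}; column 3 has {A,C,D,E,F}; that leaves B.
At row 4, column 6: row 4 has {B,C,D,E,F}; column 6 has {B,C,D,E,F}; that leaves A.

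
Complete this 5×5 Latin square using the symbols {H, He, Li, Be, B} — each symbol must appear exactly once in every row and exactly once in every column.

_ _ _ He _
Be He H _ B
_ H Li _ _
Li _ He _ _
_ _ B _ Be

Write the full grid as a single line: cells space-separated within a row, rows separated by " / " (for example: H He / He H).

H B Be He Li / Be He H Li B / B H Li Be He / Li Be He B H / He Li B H Be

Cell (r1,c3): row 1 has {He}; column 3 has {H,He,Li,B} → Be.
Cell (r2,c4): row 2 has {H,He,Be,B}; column 4 has {He} → Li.
Cell (r3,c5): row 3 has {H,Li}; column 5 has {Be,B} → He.
Cell (r4,c5): row 4 has {He,Li}; column 5 has {He,Be,B} → H.
Cell (r5,c2): row 5 has {Be,B}; column 2 has {H,He} → Li.
Cell (r5,c4): row 5 has {Li,Be,B}; column 4 has {He,Li} → H.
Cell (r1,c2): row 1 has {He,Be}; column 2 has {H,He,Li} → B.
Cell (r1,c5): row 1 has {He,Be,B}; column 5 has {H,He,Be,B} → Li.
Cell (r3,c1): row 3 has {H,He,Li}; column 1 has {Li,Be} → B.
Cell (r3,c4): row 3 has {H,He,Li,B}; column 4 has {H,He,Li} → Be.
Cell (r4,c2): row 4 has {H,He,Li}; column 2 has {H,He,Li,B} → Be.
Cell (r4,c4): row 4 has {H,He,Li,Be}; column 4 has {H,He,Li,Be} → B.
Cell (r5,c1): row 5 has {H,Li,Be,B}; column 1 has {Li,Be,B} → He.
Cell (r1,c1): row 1 has {He,Li,Be,B}; column 1 has {He,Li,Be,B} → H.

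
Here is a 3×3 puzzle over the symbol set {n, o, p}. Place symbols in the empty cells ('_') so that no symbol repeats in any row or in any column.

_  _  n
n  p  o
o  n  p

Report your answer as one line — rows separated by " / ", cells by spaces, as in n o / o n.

p o n / n p o / o n p

At row 1, column 1: row 1 has {n}; column 1 has {n,o}; that leaves p.
At row 1, column 2: row 1 has {n,p}; column 2 has {n,p}; that leaves o.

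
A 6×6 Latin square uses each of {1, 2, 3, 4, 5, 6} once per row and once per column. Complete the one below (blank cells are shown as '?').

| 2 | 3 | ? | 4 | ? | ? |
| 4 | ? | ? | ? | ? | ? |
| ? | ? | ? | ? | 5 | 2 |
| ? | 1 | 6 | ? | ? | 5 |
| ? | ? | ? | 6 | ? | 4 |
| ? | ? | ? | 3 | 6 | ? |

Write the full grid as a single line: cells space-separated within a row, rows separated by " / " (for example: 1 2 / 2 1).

2 3 5 4 1 6 / 4 6 1 5 2 3 / 6 4 3 1 5 2 / 3 1 6 2 4 5 / 1 5 2 6 3 4 / 5 2 4 3 6 1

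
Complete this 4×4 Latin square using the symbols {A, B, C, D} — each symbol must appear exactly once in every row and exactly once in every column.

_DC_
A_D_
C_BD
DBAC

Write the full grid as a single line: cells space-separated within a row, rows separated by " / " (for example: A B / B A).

B D C A / A C D B / C A B D / D B A C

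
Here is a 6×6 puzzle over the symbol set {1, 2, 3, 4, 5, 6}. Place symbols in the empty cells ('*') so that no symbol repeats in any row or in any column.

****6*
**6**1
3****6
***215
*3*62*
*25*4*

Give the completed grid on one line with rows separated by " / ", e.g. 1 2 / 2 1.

1 5 4 3 6 2 / 2 4 6 5 3 1 / 3 1 2 4 5 6 / 4 6 3 2 1 5 / 5 3 1 6 2 4 / 6 2 5 1 4 3

row 3 has {3,6}; column 5 has {1,2,4,6} — only 5 is left for (r3,c5).
row 5 has {2,3,6}; column 6 has {1,5,6} — only 4 is left for (r5,c6).
row 6 has {2,4,5}; column 6 has {1,4,5,6} — only 3 is left for (r6,c6).
row 1 has {6}; column 6 has {1,3,4,5,6} — only 2 is left for (r1,c6).
row 2 has {1,6}; column 5 has {1,2,4,5,6} — only 3 is left for (r2,c5).
row 5 has {2,3,4,6}; column 3 has {5,6} — only 1 is left for (r5,c3).
row 6 has {2,3,4,5}; column 4 has {2,6} — only 1 is left for (r6,c4).
row 3 has {3,5,6}; column 4 has {1,2,6} — only 4 is left for (r3,c4).
row 5 has {1,2,3,4,6}; column 1 has {3} — only 5 is left for (r5,c1).
row 6 has {1,2,3,4,5}; column 1 has {3,5} — only 6 is left for (r6,c1).
row 2 has {1,3,6}; column 4 has {1,2,4,6} — only 5 is left for (r2,c4).
row 3 has {3,4,5,6}; column 2 has {2,3} — only 1 is left for (r3,c2).
row 3 has {1,3,4,5,6}; column 3 has {1,5,6} — only 2 is left for (r3,c3).
row 4 has {1,2,5}; column 1 has {3,5,6} — only 4 is left for (r4,c1).
row 4 has {1,2,4,5}; column 2 has {1,2,3} — only 6 is left for (r4,c2).
row 4 has {1,2,4,5,6}; column 3 has {1,2,5,6} — only 3 is left for (r4,c3).
row 1 has {2,6}; column 1 has {3,4,5,6} — only 1 is left for (r1,c1).
row 1 has {1,2,6}; column 3 has {1,2,3,5,6} — only 4 is left for (r1,c3).
row 1 has {1,2,4,6}; column 4 has {1,2,4,5,6} — only 3 is left for (r1,c4).
row 2 has {1,3,5,6}; column 1 has {1,3,4,5,6} — only 2 is left for (r2,c1).
row 2 has {1,2,3,5,6}; column 2 has {1,2,3,6} — only 4 is left for (r2,c2).
row 1 has {1,2,3,4,6}; column 2 has {1,2,3,4,6} — only 5 is left for (r1,c2).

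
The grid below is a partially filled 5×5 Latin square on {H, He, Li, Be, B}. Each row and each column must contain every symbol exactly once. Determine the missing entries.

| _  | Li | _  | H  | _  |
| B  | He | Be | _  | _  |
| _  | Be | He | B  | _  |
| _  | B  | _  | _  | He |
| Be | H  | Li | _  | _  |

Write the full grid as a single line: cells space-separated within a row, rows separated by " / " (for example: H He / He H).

At row 1, column 1: row 1 has {H,Li}; column 1 has {Be,B}; that leaves He.
At row 1, column 3: row 1 has {H,He,Li}; column 3 has {He,Li,Be}; that leaves B.
At row 1, column 5: row 1 has {H,He,Li,B}; column 5 has {He}; that leaves Be.
At row 2, column 4: row 2 has {He,Be,B}; column 4 has {H,B}; that leaves Li.
At row 2, column 5: row 2 has {He,Li,Be,B}; column 5 has {He,Be}; that leaves H.
At row 3, column 5: row 3 has {He,Be,B}; column 5 has {H,He,Be}; that leaves Li.
At row 4, column 3: row 4 has {He,B}; column 3 has {He,Li,Be,B}; that leaves H.
At row 4, column 4: row 4 has {H,He,B}; column 4 has {H,Li,B}; that leaves Be.
At row 5, column 4: row 5 has {H,Li,Be}; column 4 has {H,Li,Be,B}; that leaves He.
At row 5, column 5: row 5 has {H,He,Li,Be}; column 5 has {H,He,Li,Be}; that leaves B.
At row 3, column 1: row 3 has {He,Li,Be,B}; column 1 has {He,Be,B}; that leaves H.
At row 4, column 1: row 4 has {H,He,Be,B}; column 1 has {H,He,Be,B}; that leaves Li.

He Li B H Be / B He Be Li H / H Be He B Li / Li B H Be He / Be H Li He B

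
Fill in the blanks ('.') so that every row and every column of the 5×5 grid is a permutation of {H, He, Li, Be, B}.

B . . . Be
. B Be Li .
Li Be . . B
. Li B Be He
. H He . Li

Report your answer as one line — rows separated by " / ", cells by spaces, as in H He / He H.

B He Li H Be / He B Be Li H / Li Be H He B / H Li B Be He / Be H He B Li

(r1,c2) = He
(r1,c4) = H
(r2,c5) = H
(r3,c3) = H
(r3,c4) = He
(r4,c1) = H
(r5,c1) = Be
(r5,c4) = B
(r1,c3) = Li
(r2,c1) = He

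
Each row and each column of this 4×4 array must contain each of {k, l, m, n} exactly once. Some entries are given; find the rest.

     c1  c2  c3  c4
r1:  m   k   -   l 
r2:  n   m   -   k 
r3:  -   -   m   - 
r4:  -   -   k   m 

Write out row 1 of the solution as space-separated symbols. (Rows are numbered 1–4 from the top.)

m k n l

(r1,c3) = n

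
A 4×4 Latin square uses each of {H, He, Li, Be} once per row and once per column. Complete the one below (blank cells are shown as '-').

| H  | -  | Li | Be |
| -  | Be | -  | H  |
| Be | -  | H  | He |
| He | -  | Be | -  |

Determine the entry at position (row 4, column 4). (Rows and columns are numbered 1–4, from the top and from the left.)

Li

(r1,c2) = He
(r2,c1) = Li
(r2,c3) = He
(r3,c2) = Li
(r4,c2) = H
(r4,c4) = Li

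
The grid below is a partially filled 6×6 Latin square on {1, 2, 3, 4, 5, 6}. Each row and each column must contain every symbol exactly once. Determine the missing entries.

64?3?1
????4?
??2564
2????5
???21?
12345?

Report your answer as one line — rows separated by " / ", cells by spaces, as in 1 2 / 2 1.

6 4 5 3 2 1 / 5 3 1 6 4 2 / 3 1 2 5 6 4 / 2 6 4 1 3 5 / 4 5 6 2 1 3 / 1 2 3 4 5 6

(r1,c3) = 5
(r1,c5) = 2
(r3,c1) = 3
(r3,c2) = 1
(r4,c5) = 3
(r6,c6) = 6
(r2,c1) = 5
(r4,c2) = 6
(r4,c4) = 1
(r5,c1) = 4
(r5,c3) = 6
(r5,c6) = 3
(r2,c2) = 3
(r2,c3) = 1
(r2,c4) = 6
(r2,c6) = 2
(r4,c3) = 4
(r5,c2) = 5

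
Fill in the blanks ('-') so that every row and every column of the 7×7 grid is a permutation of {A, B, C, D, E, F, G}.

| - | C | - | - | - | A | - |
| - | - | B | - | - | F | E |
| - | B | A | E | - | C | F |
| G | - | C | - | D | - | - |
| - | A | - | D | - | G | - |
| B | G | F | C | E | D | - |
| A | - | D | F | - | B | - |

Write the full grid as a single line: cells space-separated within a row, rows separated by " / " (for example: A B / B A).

E C G B F A D / C D B G A F E / D B A E G C F / G F C A D E B / F A E D B G C / B G F C E D A / A E D F C B G

Cell (r2,c2): row 2 has {B,E,F}; column 2 has {A,B,C,G} → D.
Cell (r3,c1): row 3 has {A,B,C,E,F}; column 1 has {A,B,G} → D.
Cell (r3,c5): row 3 has {A,B,C,D,E,F}; column 5 has {D,E} → G.
Cell (r4,c6): row 4 has {C,D,G}; column 6 has {A,B,C,D,F,G} → E.
Cell (r5,c3): row 5 has {A,D,G}; column 3 has {A,B,C,D,F} → E.
Cell (r6,c7): row 6 has {B,C,D,E,F,G}; column 7 has {E,F} → A.
Cell (r7,c2): row 7 has {A,B,D,F}; column 2 has {A,B,C,D,G} → E.
Cell (r7,c5): row 7 has {A,B,D,E,F}; column 5 has {D,E,G} → C.
Cell (r7,c7): row 7 has {A,B,C,D,E,F}; column 7 has {A,E,F} → G.
Cell (r1,c3): row 1 has {A,C}; column 3 has {A,B,C,D,E,F} → G.
Cell (r1,c4): row 1 has {A,C,G}; column 4 has {C,D,E,F} → B.
Cell (r1,c5): row 1 has {A,B,C,G}; column 5 has {C,D,E,G} → F.
Cell (r1,c7): row 1 has {A,B,C,F,G}; column 7 has {A,E,F,G} → D.
Cell (r2,c1): row 2 has {B,D,E,F}; column 1 has {A,B,D,G} → C.
Cell (r2,c5): row 2 has {B,C,D,E,F}; column 5 has {C,D,E,F,G} → A.
Cell (r4,c2): row 4 has {C,D,E,G}; column 2 has {A,B,C,D,E,G} → F.
Cell (r4,c4): row 4 has {C,D,E,F,G}; column 4 has {B,C,D,E,F} → A.
Cell (r4,c7): row 4 has {A,C,D,E,F,G}; column 7 has {A,D,E,F,G} → B.
Cell (r5,c1): row 5 has {A,D,E,G}; column 1 has {A,B,C,D,G} → F.
Cell (r5,c5): row 5 has {A,D,E,F,G}; column 5 has {A,C,D,E,F,G} → B.
Cell (r5,c7): row 5 has {A,B,D,E,F,G}; column 7 has {A,B,D,E,F,G} → C.
Cell (r1,c1): row 1 has {A,B,C,D,F,G}; column 1 has {A,B,C,D,F,G} → E.
Cell (r2,c4): row 2 has {A,B,C,D,E,F}; column 4 has {A,B,C,D,E,F} → G.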